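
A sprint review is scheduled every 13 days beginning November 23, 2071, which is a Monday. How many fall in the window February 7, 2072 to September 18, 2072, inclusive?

18

Occurrences land 13·i days after November 23, 2071 for i = 0, 1, 2, …
February 7, 2072 is 76 days after the start; 76 ÷ 13 = 5 remainder 11; since the remainder is 11, round up to i = 6. First occurrence in the window: #7 on February 9, 2072 (6×13 = 78 days in).
September 18, 2072 is 300 days after the start; 300 ÷ 13 = 23 remainder 1. Last occurrence in the window: #24 on September 17, 2072.
Occurrences #7 through #24: 18 in total.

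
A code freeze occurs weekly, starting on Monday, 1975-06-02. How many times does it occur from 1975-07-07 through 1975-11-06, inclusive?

18

Occurrences land 7·i days after 1975-06-02 for i = 0, 1, 2, …
1975-07-07 is 35 days after the start; 35 ÷ 7 = 5 remainder 0. First occurrence in the window: #6 on 1975-07-07 (5×7 = 35 days in).
1975-11-06 is 157 days after the start; 157 ÷ 7 = 22 remainder 3. Last occurrence in the window: #23 on 1975-11-03.
Occurrences #6 through #23: 18 in total.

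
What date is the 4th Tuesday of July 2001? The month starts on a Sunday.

July 2001 begins on a Sunday, so the first Tuesday is July 3 (2 days later).
The 4th Tuesday is 3 weeks later: 3 + 21 = 24.

24 July 2001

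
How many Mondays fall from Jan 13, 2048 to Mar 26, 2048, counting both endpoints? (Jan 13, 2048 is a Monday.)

11

Jan 13, 2048 is a Monday; the first Monday on or after it is Jan 13, 2048.
From Jan 13, 2048 to Mar 26, 2048: 18 + 29 + 26 = 73 days (rest of Jan, Feb, Mar).
73 ÷ 7 = 10 full weeks with remainder 3, so 10 more Mondays after the first → 11.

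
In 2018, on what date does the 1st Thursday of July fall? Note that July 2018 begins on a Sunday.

July 2018 begins on a Sunday, so the first Thursday is July 5 (4 days later).

2018-07-05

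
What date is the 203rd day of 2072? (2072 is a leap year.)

January has 31 days (203 − 31 = 172 remain).
February has 29 days (172 − 29 = 143 remain).
March has 31 days (143 − 31 = 112 remain).
April has 30 days (112 − 30 = 82 remain).
May has 31 days (82 − 31 = 51 remain).
June has 30 days (51 − 30 = 21 remain).
21 into July → July 21.

21 July 2072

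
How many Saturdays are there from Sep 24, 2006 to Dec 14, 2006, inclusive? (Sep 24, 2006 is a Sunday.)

11

Sep 24, 2006 is a Sunday; the first Saturday on or after it is Sep 30, 2006 (6 days later).
From Sep 30, 2006 to Dec 14, 2006: 0 + 31 + 30 + 14 = 75 days (rest of Sep, Oct, Nov, Dec).
75 ÷ 7 = 10 full weeks with remainder 5, so 10 more Saturdays after the first → 11.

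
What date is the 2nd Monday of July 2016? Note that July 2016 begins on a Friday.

July 2016 begins on a Friday, so the first Monday is July 4 (3 days later).
The 2nd Monday is 1 weeks later: 4 + 7 = 11.

11 July 2016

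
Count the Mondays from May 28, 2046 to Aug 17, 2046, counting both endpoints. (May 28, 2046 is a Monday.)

May 28, 2046 is a Monday; the first Monday on or after it is May 28, 2046.
From May 28, 2046 to Aug 17, 2046: 3 + 30 + 31 + 17 = 81 days (rest of May, Jun, Jul, Aug).
81 ÷ 7 = 11 full weeks with remainder 4, so 11 more Mondays after the first → 12.

12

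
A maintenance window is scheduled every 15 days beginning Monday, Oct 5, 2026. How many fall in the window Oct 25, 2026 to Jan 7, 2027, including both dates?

5

Occurrences land 15·i days after Oct 5, 2026 for i = 0, 1, 2, …
Oct 25, 2026 is 20 days after the start; 20 ÷ 15 = 1 remainder 5; since the remainder is 5, round up to i = 2. First occurrence in the window: #3 on Nov 4, 2026 (2×15 = 30 days in).
Jan 7, 2027 is 94 days after the start; 94 ÷ 15 = 6 remainder 4. Last occurrence in the window: #7 on Jan 3, 2027.
Occurrences #3 through #7: 5 in total.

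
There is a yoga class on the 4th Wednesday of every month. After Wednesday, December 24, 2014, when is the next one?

January 28, 2015

December 2014 starts on a Monday; its first Wednesday is the 3rd, so the 4th Wednesday is the 24th — December 24, 2014.
That is not after December 24, 2014, so look at January 2015.
January 2015 starts on a Thursday; its first Wednesday is the 7th, so the 4th Wednesday is the 28th — January 28, 2015.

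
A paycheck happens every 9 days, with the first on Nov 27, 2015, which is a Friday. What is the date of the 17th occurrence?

Apr 19, 2016

The 17th occurrence is 16 intervals after the first: 16 × 9 = 144 days after Nov 27, 2015.
Nov has 30 days — 3 days to the end of Nov leaves 141.
Dec has 31 days (110 left).
Jan has 31 days (79 left).
Feb has 29 days (50 left).
Mar has 31 days (19 left).
19 days into Apr → Apr 19, 2016.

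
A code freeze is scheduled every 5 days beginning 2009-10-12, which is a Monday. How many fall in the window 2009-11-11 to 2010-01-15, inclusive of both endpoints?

Occurrences land 5·i days after 2009-10-12 for i = 0, 1, 2, …
2009-11-11 is 30 days after the start; 30 ÷ 5 = 6 remainder 0. First occurrence in the window: #7 on 2009-11-11 (6×5 = 30 days in).
2010-01-15 is 95 days after the start; 95 ÷ 5 = 19 remainder 0. Last occurrence in the window: #20 on 2010-01-15.
Occurrences #7 through #20: 14 in total.

14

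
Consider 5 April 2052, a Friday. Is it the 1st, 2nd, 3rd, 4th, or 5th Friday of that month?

1st

Day 5 falls in week ⌈5/7⌉ of the month.
Days 1–7 hold the 1st Friday, 8–14 the 2nd, 15–21 the 3rd, 22–28 the 4th, 29–31 the 5th.
5 is in the range for the 1st.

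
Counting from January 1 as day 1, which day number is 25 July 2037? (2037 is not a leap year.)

Days in months before July: 31 + 28 + 31 + 30 + 31 + 30 = 181.
Plus 25 days into July → day 206.

206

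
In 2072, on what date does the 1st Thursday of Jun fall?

The first Thursday of Jun 2072 is Jun 2.

Jun 2, 2072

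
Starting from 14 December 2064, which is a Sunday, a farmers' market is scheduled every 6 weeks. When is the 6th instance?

12 July 2065

The 6th occurrence is 5 intervals after the first: 5 × 42 = 210 days after 14 December 2064.
December has 31 days — 17 days to the end of December leaves 193.
January has 31 days (162 left).
February has 28 days (134 left).
March has 31 days (103 left).
April has 30 days (73 left).
May has 31 days (42 left).
June has 30 days (12 left).
12 days into July → 12 July 2065.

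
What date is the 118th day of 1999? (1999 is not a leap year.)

28 April 1999

January has 31 days (118 − 31 = 87 remain).
February has 28 days (87 − 28 = 59 remain).
March has 31 days (59 − 31 = 28 remain).
28 into April → April 28.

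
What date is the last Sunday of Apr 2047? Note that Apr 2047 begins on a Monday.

Apr 28, 2047

Apr 2047 begins on a Monday, so the first Sunday is Apr 7 (6 days later).
Apr 2047 has 30 days. Adding weeks: 7, 14, 21, 28 — the last one ≤ 30 is the 28th.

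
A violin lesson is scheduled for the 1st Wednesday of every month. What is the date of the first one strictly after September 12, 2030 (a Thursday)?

September 2030 starts on a Sunday, so its 1st Wednesday is September 4, 2030 (3 days in).
That is not after September 12, 2030, so look at October 2030.
October 2030 starts on a Tuesday, so its 1st Wednesday is October 2, 2030 (1 day in).

October 2, 2030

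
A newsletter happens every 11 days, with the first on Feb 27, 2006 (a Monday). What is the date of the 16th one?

The 16th occurrence is 15 intervals after the first: 15 × 11 = 165 days after Feb 27, 2006.
Feb has 28 days — 1 day to the end of Feb leaves 164.
Mar has 31 days (133 left).
Apr has 30 days (103 left).
May has 31 days (72 left).
Jun has 30 days (42 left).
Jul has 31 days (11 left).
11 days into Aug → Aug 11, 2006.

Aug 11, 2006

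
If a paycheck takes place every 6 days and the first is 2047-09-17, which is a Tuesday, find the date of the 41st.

The 41st occurrence is 40 intervals after the first: 40 × 6 = 240 days after 2047-09-17.
September has 30 days — 13 days to the end of September leaves 227.
October has 31 days (196 left).
November has 30 days (166 left).
December has 31 days (135 left).
January has 31 days (104 left).
February has 29 days (75 left).
March has 31 days (44 left).
April has 30 days (14 left).
14 days into May → 2048-05-14.

2048-05-14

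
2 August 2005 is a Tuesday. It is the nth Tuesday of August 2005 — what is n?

Day 2 falls in week ⌈2/7⌉ of the month.
Days 1–7 hold the 1st Tuesday, 8–14 the 2nd, 15–21 the 3rd, 22–28 the 4th, 29–31 the 5th.
2 is in the range for the 1st.

1st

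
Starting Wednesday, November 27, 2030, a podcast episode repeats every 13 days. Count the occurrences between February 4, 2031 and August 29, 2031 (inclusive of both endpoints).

Occurrences land 13·i days after November 27, 2030 for i = 0, 1, 2, …
February 4, 2031 is 69 days after the start; 69 ÷ 13 = 5 remainder 4; since the remainder is 4, round up to i = 6. First occurrence in the window: #7 on February 13, 2031 (6×13 = 78 days in).
August 29, 2031 is 275 days after the start; 275 ÷ 13 = 21 remainder 2. Last occurrence in the window: #22 on August 27, 2031.
Occurrences #7 through #22: 16 in total.

16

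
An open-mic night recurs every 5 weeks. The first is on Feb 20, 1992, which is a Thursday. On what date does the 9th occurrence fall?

Nov 26, 1992

The 9th occurrence is 8 intervals after the first: 8 × 35 = 280 days after Feb 20, 1992.
Feb has 29 days — 9 days to the end of Feb leaves 271.
Mar has 31 days (240 left).
Apr has 30 days (210 left).
May has 31 days (179 left).
Jun has 30 days (149 left).
Jul has 31 days (118 left).
Aug has 31 days (87 left).
Sep has 30 days (57 left).
Oct has 31 days (26 left).
26 days into Nov → Nov 26, 1992.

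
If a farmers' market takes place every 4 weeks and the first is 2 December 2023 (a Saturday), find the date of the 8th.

The 8th occurrence is 7 intervals after the first: 7 × 28 = 196 days after 2 December 2023.
December has 31 days — 29 days to the end of December leaves 167.
January has 31 days (136 left).
February has 29 days (107 left).
March has 31 days (76 left).
April has 30 days (46 left).
May has 31 days (15 left).
15 days into June → 15 June 2024.

15 June 2024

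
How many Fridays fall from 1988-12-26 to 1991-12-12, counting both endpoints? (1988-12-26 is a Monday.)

154

1988-12-26 is a Monday; the first Friday on or after it is 1988-12-30 (4 days later).
From 1988-12-30 to 1991-12-12: 1 + 365 + 365 + 346 = 1077 days (rest of 1988, 1989, 1990, to 1991-12-12 in 1991).
1077 ÷ 7 = 153 full weeks with remainder 6, so 153 more Fridays after the first → 154.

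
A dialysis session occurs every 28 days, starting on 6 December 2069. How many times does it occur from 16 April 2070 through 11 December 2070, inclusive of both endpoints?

9

Occurrences land 28·i days after 6 December 2069 for i = 0, 1, 2, …
16 April 2070 is 131 days after the start; 131 ÷ 28 = 4 remainder 19; since the remainder is 19, round up to i = 5. First occurrence in the window: #6 on 25 April 2070 (5×28 = 140 days in).
11 December 2070 is 370 days after the start; 370 ÷ 28 = 13 remainder 6. Last occurrence in the window: #14 on 5 December 2070.
Occurrences #6 through #14: 9 in total.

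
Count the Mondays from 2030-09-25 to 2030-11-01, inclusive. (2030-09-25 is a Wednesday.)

5

2030-09-25 is a Wednesday; the first Monday on or after it is 2030-09-30 (5 days later).
From 2030-09-30 to 2030-11-01: 0 + 31 + 1 = 32 days (rest of September, October, November).
32 ÷ 7 = 4 full weeks with remainder 4, so 4 more Mondays after the first → 5.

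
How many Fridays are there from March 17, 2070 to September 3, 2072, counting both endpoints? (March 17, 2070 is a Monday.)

129

March 17, 2070 is a Monday; the first Friday on or after it is March 21, 2070 (4 days later).
From March 21, 2070 to September 3, 2072: 285 + 365 + 247 = 897 days (rest of 2070, 2071, to September 3, 2072 in 2072).
897 ÷ 7 = 128 full weeks with remainder 1, so 128 more Fridays after the first → 129.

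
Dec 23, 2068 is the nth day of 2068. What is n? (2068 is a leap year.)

358

Days in months before Dec: 31 + 29 + 31 + 30 + 31 + 30 + 31 + 31 + 30 + 31 + 30 = 335.
Plus 23 days into Dec → day 358.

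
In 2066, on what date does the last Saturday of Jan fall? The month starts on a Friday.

Jan 30, 2066

Jan 2066 begins on a Friday, so the first Saturday is Jan 2 (1 day later).
Jan 2066 has 31 days. Adding weeks: 2, 9, 16, 23, 30 — the last one ≤ 31 is the 30th.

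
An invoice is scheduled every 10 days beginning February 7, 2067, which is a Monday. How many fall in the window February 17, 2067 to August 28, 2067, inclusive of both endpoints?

Occurrences land 10·i days after February 7, 2067 for i = 0, 1, 2, …
February 17, 2067 is 10 days after the start; 10 ÷ 10 = 1 remainder 0. First occurrence in the window: #2 on February 17, 2067 (1×10 = 10 days in).
August 28, 2067 is 202 days after the start; 202 ÷ 10 = 20 remainder 2. Last occurrence in the window: #21 on August 26, 2067.
Occurrences #2 through #21: 20 in total.

20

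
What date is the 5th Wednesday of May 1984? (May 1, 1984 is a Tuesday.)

30 May 1984

May 1984 begins on a Tuesday, so the first Wednesday is May 2 (1 day later).
The 5th Wednesday is 4 weeks later: 2 + 28 = 30.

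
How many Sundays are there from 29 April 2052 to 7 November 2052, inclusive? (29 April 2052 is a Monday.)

27

29 April 2052 is a Monday; the first Sunday on or after it is 5 May 2052 (6 days later).
From 5 May 2052 to 7 November 2052: 26 + 30 + 31 + 31 + 30 + 31 + 7 = 186 days (rest of May, June, July, August, September, October, November).
186 ÷ 7 = 26 full weeks with remainder 4, so 26 more Sundays after the first → 27.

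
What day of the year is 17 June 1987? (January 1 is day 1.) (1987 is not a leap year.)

168

Days in months before June: 31 + 28 + 31 + 30 + 31 = 151.
Plus 17 days into June → day 168.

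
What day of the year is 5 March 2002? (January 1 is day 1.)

Days in months before March: 31 + 28 = 59.
Plus 5 days into March → day 64.

64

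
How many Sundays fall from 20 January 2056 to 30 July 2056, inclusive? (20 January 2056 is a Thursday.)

20 January 2056 is a Thursday; the first Sunday on or after it is 23 January 2056 (3 days later).
From 23 January 2056 to 30 July 2056: 8 + 29 + 31 + 30 + 31 + 30 + 30 = 189 days (rest of January, February, March, April, May, June, July).
189 ÷ 7 = 27 full weeks with remainder 0, so 27 more Sundays after the first → 28.

28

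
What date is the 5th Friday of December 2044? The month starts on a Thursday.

December 2044 begins on a Thursday, so the first Friday is December 2 (1 day later).
The 5th Friday is 4 weeks later: 2 + 28 = 30.

December 30, 2044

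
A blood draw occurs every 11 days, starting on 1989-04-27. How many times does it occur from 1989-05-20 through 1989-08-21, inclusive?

Occurrences land 11·i days after 1989-04-27 for i = 0, 1, 2, …
1989-05-20 is 23 days after the start; 23 ÷ 11 = 2 remainder 1; since the remainder is 1, round up to i = 3. First occurrence in the window: #4 on 1989-05-30 (3×11 = 33 days in).
1989-08-21 is 116 days after the start; 116 ÷ 11 = 10 remainder 6. Last occurrence in the window: #11 on 1989-08-15.
Occurrences #4 through #11: 8 in total.

8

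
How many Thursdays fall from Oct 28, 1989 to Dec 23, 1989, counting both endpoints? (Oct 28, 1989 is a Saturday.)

8

Oct 28, 1989 is a Saturday; the first Thursday on or after it is Nov 2, 1989 (5 days later).
From Nov 2, 1989 to Dec 23, 1989: 28 + 23 = 51 days (rest of Nov, Dec).
51 ÷ 7 = 7 full weeks with remainder 2, so 7 more Thursdays after the first → 8.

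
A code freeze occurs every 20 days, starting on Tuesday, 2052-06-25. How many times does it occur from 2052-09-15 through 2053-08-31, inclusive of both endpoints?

17

Occurrences land 20·i days after 2052-06-25 for i = 0, 1, 2, …
2052-09-15 is 82 days after the start; 82 ÷ 20 = 4 remainder 2; since the remainder is 2, round up to i = 5. First occurrence in the window: #6 on 2052-10-03 (5×20 = 100 days in).
2053-08-31 is 432 days after the start; 432 ÷ 20 = 21 remainder 12. Last occurrence in the window: #22 on 2053-08-19.
Occurrences #6 through #22: 17 in total.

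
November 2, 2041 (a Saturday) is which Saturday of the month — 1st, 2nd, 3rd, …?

Day 2 falls in week ⌈2/7⌉ of the month.
Days 1–7 hold the 1st Saturday, 8–14 the 2nd, 15–21 the 3rd, 22–28 the 4th, 29–31 the 5th.
2 is in the range for the 1st.

1st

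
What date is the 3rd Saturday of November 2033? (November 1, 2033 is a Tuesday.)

November 2033 begins on a Tuesday, so the first Saturday is November 5 (4 days later).
The 3rd Saturday is 2 weeks later: 5 + 14 = 19.

2033-11-19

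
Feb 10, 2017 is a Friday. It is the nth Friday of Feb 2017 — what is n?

Day 10 falls in week ⌈10/7⌉ of the month.
Days 1–7 hold the 1st Friday, 8–14 the 2nd, 15–21 the 3rd, 22–28 the 4th, 29–31 the 5th.
10 is in the range for the 2nd.

2nd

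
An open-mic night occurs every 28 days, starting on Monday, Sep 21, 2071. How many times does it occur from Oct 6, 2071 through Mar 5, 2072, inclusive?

Occurrences land 28·i days after Sep 21, 2071 for i = 0, 1, 2, …
Oct 6, 2071 is 15 days after the start; 15 ÷ 28 = 0 remainder 15; since the remainder is 15, round up to i = 1. First occurrence in the window: #2 on Oct 19, 2071 (1×28 = 28 days in).
Mar 5, 2072 is 166 days after the start; 166 ÷ 28 = 5 remainder 26. Last occurrence in the window: #6 on Feb 8, 2072.
Occurrences #2 through #6: 5 in total.

5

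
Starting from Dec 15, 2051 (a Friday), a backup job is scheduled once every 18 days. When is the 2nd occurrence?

Jan 2, 2052

The 2nd occurrence is 1 interval after the first: 1 × 18 = 18 days after Dec 15, 2051.
Dec has 31 days — 16 days to the end of Dec leaves 2.
2 days into Jan → Jan 2, 2052.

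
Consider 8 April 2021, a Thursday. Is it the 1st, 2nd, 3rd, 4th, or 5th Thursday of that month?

2nd

Day 8 falls in week ⌈8/7⌉ of the month.
Days 1–7 hold the 1st Thursday, 8–14 the 2nd, 15–21 the 3rd, 22–28 the 4th, 29–31 the 5th.
8 is in the range for the 2nd.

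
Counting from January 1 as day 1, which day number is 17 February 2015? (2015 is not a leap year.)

Days in months before February: 31 = 31.
Plus 17 days into February → day 48.

48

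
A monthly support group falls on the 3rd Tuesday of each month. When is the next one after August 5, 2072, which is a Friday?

August 2072 starts on a Monday; its first Tuesday is the 2nd, so the 3rd Tuesday is the 16th — August 16, 2072.
August 16, 2072 is after August 5, 2072, so that is the next one.

August 16, 2072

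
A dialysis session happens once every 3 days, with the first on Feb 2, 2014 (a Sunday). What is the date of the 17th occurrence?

The 17th occurrence is 16 intervals after the first: 16 × 3 = 48 days after Feb 2, 2014.
Feb has 28 days — 26 days to the end of Feb leaves 22.
22 days into Mar → Mar 22, 2014.

Mar 22, 2014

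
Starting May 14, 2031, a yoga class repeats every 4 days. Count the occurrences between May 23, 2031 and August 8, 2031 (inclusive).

19

Occurrences land 4·i days after May 14, 2031 for i = 0, 1, 2, …
May 23, 2031 is 9 days after the start; 9 ÷ 4 = 2 remainder 1; since the remainder is 1, round up to i = 3. First occurrence in the window: #4 on May 26, 2031 (3×4 = 12 days in).
August 8, 2031 is 86 days after the start; 86 ÷ 4 = 21 remainder 2. Last occurrence in the window: #22 on August 6, 2031.
Occurrences #4 through #22: 19 in total.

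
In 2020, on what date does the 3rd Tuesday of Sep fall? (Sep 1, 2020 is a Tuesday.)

Sep 15, 2020

Sep 2020 begins on a Tuesday, so the first Tuesday is Sep 1.
The 3rd Tuesday is 2 weeks later: 1 + 14 = 15.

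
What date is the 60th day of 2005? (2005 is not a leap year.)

March 1, 2005

January has 31 days (60 − 31 = 29 remain).
February has 28 days (29 − 28 = 1 remain).
1 into March → March 1.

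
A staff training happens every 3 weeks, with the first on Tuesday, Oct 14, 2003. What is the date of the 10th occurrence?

Apr 20, 2004

The 10th occurrence is 9 intervals after the first: 9 × 21 = 189 days after Oct 14, 2003.
Oct has 31 days — 17 days to the end of Oct leaves 172.
Nov has 30 days (142 left).
Dec has 31 days (111 left).
Jan has 31 days (80 left).
Feb has 29 days (51 left).
Mar has 31 days (20 left).
20 days into Apr → Apr 20, 2004.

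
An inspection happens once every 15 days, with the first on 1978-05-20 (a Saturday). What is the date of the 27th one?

The 27th occurrence is 26 intervals after the first: 26 × 15 = 390 days after 1978-05-20.
May has 31 days — 11 days to the end of May leaves 379.
June has 30 days (349 left).
July has 31 days (318 left).
August has 31 days (287 left).
September has 30 days (257 left).
October has 31 days (226 left).
November has 30 days (196 left).
December has 31 days (165 left).
January has 31 days (134 left).
February has 28 days (106 left).
March has 31 days (75 left).
April has 30 days (45 left).
May has 31 days (14 left).
14 days into June → 1979-06-14.

1979-06-14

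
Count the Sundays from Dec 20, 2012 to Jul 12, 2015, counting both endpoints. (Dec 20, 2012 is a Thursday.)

134

Dec 20, 2012 is a Thursday; the first Sunday on or after it is Dec 23, 2012 (3 days later).
From Dec 23, 2012 to Jul 12, 2015: 8 + 365 + 365 + 193 = 931 days (rest of 2012, 2013, 2014, to Jul 12, 2015 in 2015).
931 ÷ 7 = 133 full weeks with remainder 0, so 133 more Sundays after the first → 134.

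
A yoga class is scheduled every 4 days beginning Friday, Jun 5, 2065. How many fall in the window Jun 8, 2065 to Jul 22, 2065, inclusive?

11

Occurrences land 4·i days after Jun 5, 2065 for i = 0, 1, 2, …
Jun 8, 2065 is 3 days after the start; 3 ÷ 4 = 0 remainder 3; since the remainder is 3, round up to i = 1. First occurrence in the window: #2 on Jun 9, 2065 (1×4 = 4 days in).
Jul 22, 2065 is 47 days after the start; 47 ÷ 4 = 11 remainder 3. Last occurrence in the window: #12 on Jul 19, 2065.
Occurrences #2 through #12: 11 in total.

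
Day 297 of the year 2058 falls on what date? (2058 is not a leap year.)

January has 31 days (297 − 31 = 266 remain).
February has 28 days (266 − 28 = 238 remain).
March has 31 days (238 − 31 = 207 remain).
April has 30 days (207 − 30 = 177 remain).
May has 31 days (177 − 31 = 146 remain).
June has 30 days (146 − 30 = 116 remain).
July has 31 days (116 − 31 = 85 remain).
August has 31 days (85 − 31 = 54 remain).
September has 30 days (54 − 30 = 24 remain).
24 into October → October 24.

24 October 2058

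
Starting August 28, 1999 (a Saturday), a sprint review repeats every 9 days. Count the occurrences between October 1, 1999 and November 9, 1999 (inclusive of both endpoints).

5

Occurrences land 9·i days after August 28, 1999 for i = 0, 1, 2, …
October 1, 1999 is 34 days after the start; 34 ÷ 9 = 3 remainder 7; since the remainder is 7, round up to i = 4. First occurrence in the window: #5 on October 3, 1999 (4×9 = 36 days in).
November 9, 1999 is 73 days after the start; 73 ÷ 9 = 8 remainder 1. Last occurrence in the window: #9 on November 8, 1999.
Occurrences #5 through #9: 5 in total.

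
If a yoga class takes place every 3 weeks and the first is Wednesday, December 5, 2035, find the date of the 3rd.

The 3rd occurrence is 2 intervals after the first: 2 × 21 = 42 days after December 5, 2035.
December has 31 days — 26 days to the end of December leaves 16.
16 days into January → January 16, 2036.

January 16, 2036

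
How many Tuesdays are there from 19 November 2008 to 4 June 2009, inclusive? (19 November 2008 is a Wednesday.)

28

19 November 2008 is a Wednesday; the first Tuesday on or after it is 25 November 2008 (6 days later).
From 25 November 2008 to 4 June 2009: 5 + 31 + 31 + 28 + 31 + 30 + 31 + 4 = 191 days (rest of November, December, January, February, March, April, May, June).
191 ÷ 7 = 27 full weeks with remainder 2, so 27 more Tuesdays after the first → 28.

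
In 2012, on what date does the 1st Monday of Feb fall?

Feb 6, 2012

The first Monday of Feb 2012 is Feb 6.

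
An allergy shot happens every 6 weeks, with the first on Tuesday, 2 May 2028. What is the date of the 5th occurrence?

The 5th occurrence is 4 intervals after the first: 4 × 42 = 168 days after 2 May 2028.
May has 31 days — 29 days to the end of May leaves 139.
June has 30 days (109 left).
July has 31 days (78 left).
August has 31 days (47 left).
September has 30 days (17 left).
17 days into October → 17 October 2028.

17 October 2028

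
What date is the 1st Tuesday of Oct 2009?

Oct 6, 2009

The first Tuesday of Oct 2009 is Oct 6.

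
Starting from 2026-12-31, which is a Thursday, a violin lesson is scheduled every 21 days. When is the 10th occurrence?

The 10th occurrence is 9 intervals after the first: 9 × 21 = 189 days after 2026-12-31.
December has 31 days — 0 days to the end of December leaves 189.
January has 31 days (158 left).
February has 28 days (130 left).
March has 31 days (99 left).
April has 30 days (69 left).
May has 31 days (38 left).
June has 30 days (8 left).
8 days into July → 2027-07-08.

2027-07-08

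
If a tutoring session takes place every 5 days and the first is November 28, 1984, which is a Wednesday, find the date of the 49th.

The 49th occurrence is 48 intervals after the first: 48 × 5 = 240 days after November 28, 1984.
November has 30 days — 2 days to the end of November leaves 238.
December has 31 days (207 left).
January has 31 days (176 left).
February has 28 days (148 left).
March has 31 days (117 left).
April has 30 days (87 left).
May has 31 days (56 left).
June has 30 days (26 left).
26 days into July → July 26, 1985.

July 26, 1985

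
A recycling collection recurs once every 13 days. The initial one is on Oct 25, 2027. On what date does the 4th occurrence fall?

Dec 3, 2027

The 4th occurrence is 3 intervals after the first: 3 × 13 = 39 days after Oct 25, 2027.
Oct has 31 days — 6 days to the end of Oct leaves 33.
Nov has 30 days (3 left).
3 days into Dec → Dec 3, 2027.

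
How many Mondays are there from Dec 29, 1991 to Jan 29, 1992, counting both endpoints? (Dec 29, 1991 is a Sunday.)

Dec 29, 1991 is a Sunday; the first Monday on or after it is Dec 30, 1991 (1 day later).
From Dec 30, 1991 to Jan 29, 1992: 1 + 29 = 30 days (rest of Dec, Jan).
30 ÷ 7 = 4 full weeks with remainder 2, so 4 more Mondays after the first → 5.

5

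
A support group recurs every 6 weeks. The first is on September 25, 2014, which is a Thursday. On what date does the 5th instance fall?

March 12, 2015

The 5th occurrence is 4 intervals after the first: 4 × 42 = 168 days after September 25, 2014.
September has 30 days — 5 days to the end of September leaves 163.
October has 31 days (132 left).
November has 30 days (102 left).
December has 31 days (71 left).
January has 31 days (40 left).
February has 28 days (12 left).
12 days into March → March 12, 2015.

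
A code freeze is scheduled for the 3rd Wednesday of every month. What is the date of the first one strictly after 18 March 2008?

19 March 2008

March 2008 starts on a Saturday; its first Wednesday is the 5th, so the 3rd Wednesday is the 19th — 19 March 2008.
19 March 2008 is after 18 March 2008, so that is the next one.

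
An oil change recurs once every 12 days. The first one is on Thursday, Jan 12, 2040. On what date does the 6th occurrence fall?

Mar 12, 2040

The 6th occurrence is 5 intervals after the first: 5 × 12 = 60 days after Jan 12, 2040.
Jan has 31 days — 19 days to the end of Jan leaves 41.
Feb has 29 days (12 left).
12 days into Mar → Mar 12, 2040.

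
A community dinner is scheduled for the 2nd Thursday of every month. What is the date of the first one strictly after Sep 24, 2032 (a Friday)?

Oct 14, 2032

Sep 2032 starts on a Wednesday; its first Thursday is the 2nd, so the 2nd Thursday is the 9th — Sep 9, 2032.
That is not after Sep 24, 2032, so look at Oct 2032.
Oct 2032 starts on a Friday; its first Thursday is the 7th, so the 2nd Thursday is the 14th — Oct 14, 2032.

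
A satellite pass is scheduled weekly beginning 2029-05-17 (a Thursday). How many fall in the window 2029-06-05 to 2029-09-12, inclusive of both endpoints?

Occurrences land 7·i days after 2029-05-17 for i = 0, 1, 2, …
2029-06-05 is 19 days after the start; 19 ÷ 7 = 2 remainder 5; since the remainder is 5, round up to i = 3. First occurrence in the window: #4 on 2029-06-07 (3×7 = 21 days in).
2029-09-12 is 118 days after the start; 118 ÷ 7 = 16 remainder 6. Last occurrence in the window: #17 on 2029-09-06.
Occurrences #4 through #17: 14 in total.

14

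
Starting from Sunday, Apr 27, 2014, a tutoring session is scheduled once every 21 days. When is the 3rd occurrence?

Jun 8, 2014

The 3rd occurrence is 2 intervals after the first: 2 × 21 = 42 days after Apr 27, 2014.
Apr has 30 days — 3 days to the end of Apr leaves 39.
May has 31 days (8 left).
8 days into Jun → Jun 8, 2014.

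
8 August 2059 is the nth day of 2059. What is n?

220

Days in months before August: 31 + 28 + 31 + 30 + 31 + 30 + 31 = 212.
Plus 8 days into August → day 220.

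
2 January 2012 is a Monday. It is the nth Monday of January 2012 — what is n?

1st

Day 2 falls in week ⌈2/7⌉ of the month.
Days 1–7 hold the 1st Monday, 8–14 the 2nd, 15–21 the 3rd, 22–28 the 4th, 29–31 the 5th.
2 is in the range for the 1st.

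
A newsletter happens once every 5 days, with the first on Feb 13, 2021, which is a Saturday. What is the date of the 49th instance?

Oct 11, 2021

The 49th occurrence is 48 intervals after the first: 48 × 5 = 240 days after Feb 13, 2021.
Feb has 28 days — 15 days to the end of Feb leaves 225.
Mar has 31 days (194 left).
Apr has 30 days (164 left).
May has 31 days (133 left).
Jun has 30 days (103 left).
Jul has 31 days (72 left).
Aug has 31 days (41 left).
Sep has 30 days (11 left).
11 days into Oct → Oct 11, 2021.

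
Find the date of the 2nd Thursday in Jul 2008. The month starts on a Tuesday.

Jul 10, 2008

Jul 2008 begins on a Tuesday, so the first Thursday is Jul 3 (2 days later).
The 2nd Thursday is 1 weeks later: 3 + 7 = 10.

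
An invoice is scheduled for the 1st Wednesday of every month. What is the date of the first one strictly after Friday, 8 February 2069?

February 2069 starts on a Friday, so its 1st Wednesday is 6 February 2069 (5 days in).
That is not after 8 February 2069, so look at March 2069.
March 2069 starts on a Friday, so its 1st Wednesday is 6 March 2069 (5 days in).

6 March 2069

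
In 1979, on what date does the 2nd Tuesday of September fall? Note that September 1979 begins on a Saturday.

September 1979 begins on a Saturday, so the first Tuesday is September 4 (3 days later).
The 2nd Tuesday is 1 weeks later: 4 + 7 = 11.

1979-09-11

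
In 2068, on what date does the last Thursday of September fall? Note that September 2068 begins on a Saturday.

September 27, 2068

September 2068 begins on a Saturday, so the first Thursday is September 6 (5 days later).
September 2068 has 30 days. Adding weeks: 6, 13, 20, 27 — the last one ≤ 30 is the 27th.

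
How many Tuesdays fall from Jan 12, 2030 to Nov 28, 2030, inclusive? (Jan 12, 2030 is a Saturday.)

46

Jan 12, 2030 is a Saturday; the first Tuesday on or after it is Jan 15, 2030 (3 days later).
From Jan 15, 2030 to Nov 28, 2030: 16 + 28 + 31 + 30 + 31 + 30 + 31 + 31 + 30 + 31 + 28 = 317 days (rest of Jan, Feb, Mar, Apr, May, Jun, Jul, Aug, Sep, Oct, Nov).
317 ÷ 7 = 45 full weeks with remainder 2, so 45 more Tuesdays after the first → 46.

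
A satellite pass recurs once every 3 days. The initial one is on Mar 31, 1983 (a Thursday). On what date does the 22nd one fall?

The 22nd occurrence is 21 intervals after the first: 21 × 3 = 63 days after Mar 31, 1983.
Mar has 31 days — 0 days to the end of Mar leaves 63.
Apr has 30 days (33 left).
May has 31 days (2 left).
2 days into Jun → Jun 2, 1983.

Jun 2, 1983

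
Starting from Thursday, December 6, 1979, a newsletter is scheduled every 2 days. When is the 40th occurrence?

The 40th occurrence is 39 intervals after the first: 39 × 2 = 78 days after December 6, 1979.
December has 31 days — 25 days to the end of December leaves 53.
January has 31 days (22 left).
22 days into February → February 22, 1980.

February 22, 1980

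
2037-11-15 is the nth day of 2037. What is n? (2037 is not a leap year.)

319

Days in months before November: 31 + 28 + 31 + 30 + 31 + 30 + 31 + 31 + 30 + 31 = 304.
Plus 15 days into November → day 319.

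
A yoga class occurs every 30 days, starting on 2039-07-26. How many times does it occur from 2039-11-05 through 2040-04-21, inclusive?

Occurrences land 30·i days after 2039-07-26 for i = 0, 1, 2, …
2039-11-05 is 102 days after the start; 102 ÷ 30 = 3 remainder 12; since the remainder is 12, round up to i = 4. First occurrence in the window: #5 on 2039-11-23 (4×30 = 120 days in).
2040-04-21 is 270 days after the start; 270 ÷ 30 = 9 remainder 0. Last occurrence in the window: #10 on 2040-04-21.
Occurrences #5 through #10: 6 in total.

6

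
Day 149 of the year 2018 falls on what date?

Jan has 31 days (149 − 31 = 118 remain).
Feb has 28 days (118 − 28 = 90 remain).
Mar has 31 days (90 − 31 = 59 remain).
Apr has 30 days (59 − 30 = 29 remain).
29 into May → May 29.

May 29, 2018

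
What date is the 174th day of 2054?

2054-06-23

January has 31 days (174 − 31 = 143 remain).
February has 28 days (143 − 28 = 115 remain).
March has 31 days (115 − 31 = 84 remain).
April has 30 days (84 − 30 = 54 remain).
May has 31 days (54 − 31 = 23 remain).
23 into June → June 23.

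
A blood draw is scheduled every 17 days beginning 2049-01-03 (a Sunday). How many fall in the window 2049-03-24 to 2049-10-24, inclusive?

13

Occurrences land 17·i days after 2049-01-03 for i = 0, 1, 2, …
2049-03-24 is 80 days after the start; 80 ÷ 17 = 4 remainder 12; since the remainder is 12, round up to i = 5. First occurrence in the window: #6 on 2049-03-29 (5×17 = 85 days in).
2049-10-24 is 294 days after the start; 294 ÷ 17 = 17 remainder 5. Last occurrence in the window: #18 on 2049-10-19.
Occurrences #6 through #18: 13 in total.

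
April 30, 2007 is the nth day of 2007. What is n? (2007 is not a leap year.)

120

Days in months before April: 31 + 28 + 31 = 90.
Plus 30 days into April → day 120.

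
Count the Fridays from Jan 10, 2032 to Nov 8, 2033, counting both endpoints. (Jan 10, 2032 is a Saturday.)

Jan 10, 2032 is a Saturday; the first Friday on or after it is Jan 16, 2032 (6 days later).
From Jan 16, 2032 to Nov 8, 2033: 350 + 312 = 662 days (rest of 2032, to Nov 8, 2033 in 2033).
662 ÷ 7 = 94 full weeks with remainder 4, so 94 more Fridays after the first → 95.

95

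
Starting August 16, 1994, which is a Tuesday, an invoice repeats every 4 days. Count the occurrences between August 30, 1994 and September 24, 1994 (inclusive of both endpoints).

6

Occurrences land 4·i days after August 16, 1994 for i = 0, 1, 2, …
August 30, 1994 is 14 days after the start; 14 ÷ 4 = 3 remainder 2; since the remainder is 2, round up to i = 4. First occurrence in the window: #5 on September 1, 1994 (4×4 = 16 days in).
September 24, 1994 is 39 days after the start; 39 ÷ 4 = 9 remainder 3. Last occurrence in the window: #10 on September 21, 1994.
Occurrences #5 through #10: 6 in total.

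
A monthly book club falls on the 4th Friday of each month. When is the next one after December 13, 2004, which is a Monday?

December 24, 2004

December 2004 starts on a Wednesday; its first Friday is the 3rd, so the 4th Friday is the 24th — December 24, 2004.
December 24, 2004 is after December 13, 2004, so that is the next one.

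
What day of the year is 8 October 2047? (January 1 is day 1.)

Days in months before October: 31 + 28 + 31 + 30 + 31 + 30 + 31 + 31 + 30 = 273.
Plus 8 days into October → day 281.

281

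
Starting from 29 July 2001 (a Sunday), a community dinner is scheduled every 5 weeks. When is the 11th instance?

The 11th occurrence is 10 intervals after the first: 10 × 35 = 350 days after 29 July 2001.
July has 31 days — 2 days to the end of July leaves 348.
August has 31 days (317 left).
September has 30 days (287 left).
October has 31 days (256 left).
November has 30 days (226 left).
December has 31 days (195 left).
January has 31 days (164 left).
February has 28 days (136 left).
March has 31 days (105 left).
April has 30 days (75 left).
May has 31 days (44 left).
June has 30 days (14 left).
14 days into July → 14 July 2002.

14 July 2002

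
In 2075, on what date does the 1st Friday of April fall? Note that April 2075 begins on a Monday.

2075-04-05

April 2075 begins on a Monday, so the first Friday is April 5 (4 days later).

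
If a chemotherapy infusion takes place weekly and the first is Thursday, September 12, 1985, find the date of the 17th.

The 17th occurrence is 16 intervals after the first: 16 × 7 = 112 days after September 12, 1985.
September has 30 days — 18 days to the end of September leaves 94.
October has 31 days (63 left).
November has 30 days (33 left).
December has 31 days (2 left).
2 days into January → January 2, 1986.

January 2, 1986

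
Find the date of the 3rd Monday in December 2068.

December 2068 begins on a Saturday, so the first Monday is December 3 (2 days later).
The 3rd Monday is 2 weeks later: 3 + 14 = 17.

2068-12-17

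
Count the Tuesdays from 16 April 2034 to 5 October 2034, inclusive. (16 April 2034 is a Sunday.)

16 April 2034 is a Sunday; the first Tuesday on or after it is 18 April 2034 (2 days later).
From 18 April 2034 to 5 October 2034: 12 + 31 + 30 + 31 + 31 + 30 + 5 = 170 days (rest of April, May, June, July, August, September, October).
170 ÷ 7 = 24 full weeks with remainder 2, so 24 more Tuesdays after the first → 25.

25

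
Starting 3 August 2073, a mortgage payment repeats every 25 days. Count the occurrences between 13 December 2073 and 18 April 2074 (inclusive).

5

Occurrences land 25·i days after 3 August 2073 for i = 0, 1, 2, …
13 December 2073 is 132 days after the start; 132 ÷ 25 = 5 remainder 7; since the remainder is 7, round up to i = 6. First occurrence in the window: #7 on 31 December 2073 (6×25 = 150 days in).
18 April 2074 is 258 days after the start; 258 ÷ 25 = 10 remainder 8. Last occurrence in the window: #11 on 10 April 2074.
Occurrences #7 through #11: 5 in total.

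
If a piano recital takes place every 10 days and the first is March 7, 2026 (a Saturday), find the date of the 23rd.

October 13, 2026

The 23rd occurrence is 22 intervals after the first: 22 × 10 = 220 days after March 7, 2026.
March has 31 days — 24 days to the end of March leaves 196.
April has 30 days (166 left).
May has 31 days (135 left).
June has 30 days (105 left).
July has 31 days (74 left).
August has 31 days (43 left).
September has 30 days (13 left).
13 days into October → October 13, 2026.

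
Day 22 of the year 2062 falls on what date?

January 22, 2062

22 into January → January 22.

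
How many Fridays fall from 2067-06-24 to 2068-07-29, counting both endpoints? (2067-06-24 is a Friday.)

2067-06-24 is a Friday; the first Friday on or after it is 2067-06-24.
From 2067-06-24 to 2068-07-29: 190 + 211 = 401 days (rest of 2067, to 2068-07-29 in 2068).
401 ÷ 7 = 57 full weeks with remainder 2, so 57 more Fridays after the first → 58.

58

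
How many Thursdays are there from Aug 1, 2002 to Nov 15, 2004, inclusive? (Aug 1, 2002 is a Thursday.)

Aug 1, 2002 is a Thursday; the first Thursday on or after it is Aug 1, 2002.
From Aug 1, 2002 to Nov 15, 2004: 152 + 365 + 320 = 837 days (rest of 2002, 2003, to Nov 15, 2004 in 2004).
837 ÷ 7 = 119 full weeks with remainder 4, so 119 more Thursdays after the first → 120.

120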